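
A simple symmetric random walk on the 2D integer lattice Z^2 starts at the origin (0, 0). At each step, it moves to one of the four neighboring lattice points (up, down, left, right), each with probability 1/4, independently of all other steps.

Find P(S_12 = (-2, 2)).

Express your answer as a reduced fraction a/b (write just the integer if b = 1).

Answer: 114345/4194304

Derivation:
Let h be the number of horizontal steps (so 12-h are vertical). To end at (-2,2) need (h-2)/2 right-steps and ((12-h)+2)/2 up-steps.
Sum over h with 2 ≤ h ≤ 10, h ≡ 0 (mod 2), 12-h ≡ 0 (mod 2):
h=2: C(12,2)·C(2,0)·C(10,6) = 66·1·210 = 13860
h=4: C(12,4)·C(4,1)·C(8,5) = 495·4·56 = 110880
h=6: C(12,6)·C(6,2)·C(6,4) = 924·15·15 = 207900
h=8: C(12,8)·C(8,3)·C(4,3) = 495·56·4 = 110880
h=10: C(12,10)·C(10,4)·C(2,2) = 66·210·1 = 13860
Total favorable: 457380
Total paths: 4^12 = 16777216
P = 457380/16777216 = 114345/4194304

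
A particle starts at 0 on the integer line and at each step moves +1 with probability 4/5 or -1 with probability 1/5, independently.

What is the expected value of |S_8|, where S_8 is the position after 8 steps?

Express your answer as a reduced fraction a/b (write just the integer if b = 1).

S_8 takes values m ≡ 0 (mod 2) with |m| ≤ 8; P(S_8=m) = C(8,(8+m)/2) · (4/5)^((8+m)/2) · (1/5)^((8-m)/2).
Distribution: P(S=-8)=1/390625, P(S=-6)=32/390625, P(S=-4)=448/390625, P(S=-2)=3584/390625, P(S=0)=3584/78125, P(S=2)=57344/390625, P(S=4)=114688/390625, P(S=6)=131072/390625, P(S=8)=65536/390625
E[|S_8|] = Σ_m |m|·P(S_8=m) = 378664/78125

Answer: 378664/78125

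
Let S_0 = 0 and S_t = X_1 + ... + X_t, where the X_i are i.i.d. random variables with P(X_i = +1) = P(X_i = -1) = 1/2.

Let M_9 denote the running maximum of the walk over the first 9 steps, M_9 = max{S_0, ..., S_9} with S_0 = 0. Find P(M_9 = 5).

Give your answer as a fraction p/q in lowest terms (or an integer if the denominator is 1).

Let M_9 = max(S_0,...,S_9). Use the reflection principle: for j ≥ 1, #{paths with M_9 ≥ j} = #{S_9 ≥ j} + #{S_9 ≥ j+1}.
By reflection, #{M_9 ≥ 5} = #{S_9 ≥ 5} + #{S_9 ≥ 6} = 46 + 10 = 56.
#{M_9 ≥ 6} = #{S_9 ≥ 6} + #{S_9 ≥ 7} = 10 + 10 = 20.
#{M_9 = 5} = 56 - 20 = 36.
P(M_9 = 5) = 36/512 = 9/128

Answer: 9/128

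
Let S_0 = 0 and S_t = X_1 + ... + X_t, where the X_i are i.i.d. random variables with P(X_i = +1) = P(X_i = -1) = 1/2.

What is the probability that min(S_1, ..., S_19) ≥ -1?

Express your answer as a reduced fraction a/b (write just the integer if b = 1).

Let f(t,s) = #length-t paths at position s with S_1..S_t all ≥ -1.
f(t,s) = f(t-1,s-1) + f(t-1,s+1) for s ≥ -1; f(t,s) = 0 for s < -1.
t=0: f(0,0)=1
t=1: f(1,-1)=1 f(1,1)=1
t=2: f(2,0)=2 f(2,2)=1
t=3: f(3,-1)=2 f(3,1)=3 f(3,3)=1
t=4: f(4,0)=5 f(4,2)=4 f(4,4)=1
t=5: f(5,-1)=5 f(5,1)=9 f(5,3)=5 f(5,5)=1
t=6: f(6,0)=14 f(6,2)=14 f(6,4)=6 f(6,6)=1
t=7: f(7,-1)=14 f(7,1)=28 f(7,3)=20 f(7,5)=7 f(7,7)=1
t=8: f(8,0)=42 f(8,2)=48 f(8,4)=27 f(8,6)=8 f(8,8)=1
t=9: f(9,-1)=42 f(9,1)=90 f(9,3)=75 f(9,5)=35 f(9,7)=9 f(9,9)=1
t=10: f(10,0)=132 f(10,2)=165 f(10,4)=110 f(10,6)=44 f(10,8)=10 f(10,10)=1
t=11: f(11,-1)=132 f(11,1)=297 f(11,3)=275 f(11,5)=154 f(11,7)=54 f(11,9)=11 f(11,11)=1
t=12: f(12,0)=429 f(12,2)=572 f(12,4)=429 f(12,6)=208 f(12,8)=65 f(12,10)=12 f(12,12)=1
t=13: f(13,-1)=429 f(13,1)=1001 f(13,3)=1001 f(13,5)=637 f(13,7)=273 f(13,9)=77 f(13,11)=13 f(13,13)=1
t=14: f(14,0)=1430 f(14,2)=2002 f(14,4)=1638 f(14,6)=910 f(14,8)=350 f(14,10)=90 f(14,12)=14 f(14,14)=1
t=15: f(15,-1)=1430 f(15,1)=3432 f(15,3)=3640 f(15,5)=2548 f(15,7)=1260 f(15,9)=440 f(15,11)=104 f(15,13)=15 f(15,15)=1
t=16: f(16,0)=4862 f(16,2)=7072 f(16,4)=6188 f(16,6)=3808 f(16,8)=1700 f(16,10)=544 f(16,12)=119 f(16,14)=16 f(16,16)=1
t=17: f(17,-1)=4862 f(17,1)=11934 f(17,3)=13260 f(17,5)=9996 f(17,7)=5508 f(17,9)=2244 f(17,11)=663 f(17,13)=135 f(17,15)=17 f(17,17)=1
t=18: f(18,0)=16796 f(18,2)=25194 f(18,4)=23256 f(18,6)=15504 f(18,8)=7752 f(18,10)=2907 f(18,12)=798 f(18,14)=152 f(18,16)=18 f(18,18)=1
t=19: f(19,-1)=16796 f(19,1)=41990 f(19,3)=48450 f(19,5)=38760 f(19,7)=23256 f(19,9)=10659 f(19,11)=3705 f(19,13)=950 f(19,15)=170 f(19,17)=19 f(19,19)=1
Σ_s f(19,s) = 184756
P = 184756/524288 = 46189/131072

Answer: 46189/131072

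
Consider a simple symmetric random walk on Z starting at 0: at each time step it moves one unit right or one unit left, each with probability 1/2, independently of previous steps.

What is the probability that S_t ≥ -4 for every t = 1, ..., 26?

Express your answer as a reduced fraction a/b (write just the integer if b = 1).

Answer: 705755/1048576

Derivation:
Let f(t,s) = #length-t paths at position s with S_1..S_t all ≥ -4.
f(t,s) = f(t-1,s-1) + f(t-1,s+1) for s ≥ -4; f(t,s) = 0 for s < -4.
t=0: f(0,0)=1
t=1: f(1,-1)=1 f(1,1)=1
t=2: f(2,-2)=1 f(2,0)=2 f(2,2)=1
t=3: f(3,-3)=1 f(3,-1)=3 f(3,1)=3 f(3,3)=1
t=4: f(4,-4)=1 f(4,-2)=4 f(4,0)=6 f(4,2)=4 f(4,4)=1
t=5: f(5,-3)=5 f(5,-1)=10 f(5,1)=10 f(5,3)=5 f(5,5)=1
t=6: f(6,-4)=5 f(6,-2)=15 f(6,0)=20 f(6,2)=15 f(6,4)=6 f(6,6)=1
t=7: f(7,-3)=20 f(7,-1)=35 f(7,1)=35 f(7,3)=21 f(7,5)=7 f(7,7)=1
t=8: f(8,-4)=20 f(8,-2)=55 f(8,0)=70 f(8,2)=56 f(8,4)=28 f(8,6)=8 f(8,8)=1
t=9: f(9,-3)=75 f(9,-1)=125 f(9,1)=126 f(9,3)=84 f(9,5)=36 f(9,7)=9 f(9,9)=1
t=10: f(10,-4)=75 f(10,-2)=200 f(10,0)=251 f(10,2)=210 f(10,4)=120 f(10,6)=45 f(10,8)=10 f(10,10)=1
t=11: f(11,-3)=275 f(11,-1)=451 f(11,1)=461 f(11,3)=330 f(11,5)=165 f(11,7)=55 f(11,9)=11 f(11,11)=1
t=12: f(12,-4)=275 f(12,-2)=726 f(12,0)=912 f(12,2)=791 f(12,4)=495 f(12,6)=220 f(12,8)=66 f(12,10)=12 f(12,12)=1
t=13: f(13,-3)=1001 f(13,-1)=1638 f(13,1)=1703 f(13,3)=1286 f(13,5)=715 f(13,7)=286 f(13,9)=78 f(13,11)=13 f(13,13)=1
t=14: f(14,-4)=1001 f(14,-2)=2639 f(14,0)=3341 f(14,2)=2989 f(14,4)=2001 f(14,6)=1001 f(14,8)=364 f(14,10)=91 f(14,12)=14 f(14,14)=1
t=15: f(15,-3)=3640 f(15,-1)=5980 f(15,1)=6330 f(15,3)=4990 f(15,5)=3002 f(15,7)=1365 f(15,9)=455 f(15,11)=105 f(15,13)=15 f(15,15)=1
t=16: f(16,-4)=3640 f(16,-2)=9620 f(16,0)=12310 f(16,2)=11320 f(16,4)=7992 f(16,6)=4367 f(16,8)=1820 f(16,10)=560 f(16,12)=120 f(16,14)=16 f(16,16)=1
t=17: f(17,-3)=13260 f(17,-1)=21930 f(17,1)=23630 f(17,3)=19312 f(17,5)=12359 f(17,7)=6187 f(17,9)=2380 f(17,11)=680 f(17,13)=136 f(17,15)=17 f(17,17)=1
t=18: f(18,-4)=13260 f(18,-2)=35190 f(18,0)=45560 f(18,2)=42942 f(18,4)=31671 f(18,6)=18546 f(18,8)=8567 f(18,10)=3060 f(18,12)=816 f(18,14)=153 f(18,16)=18 f(18,18)=1
t=19: f(19,-3)=48450 f(19,-1)=80750 f(19,1)=88502 f(19,3)=74613 f(19,5)=50217 f(19,7)=27113 f(19,9)=11627 f(19,11)=3876 f(19,13)=969 f(19,15)=171 f(19,17)=19 f(19,19)=1
t=20: f(20,-4)=48450 f(20,-2)=129200 f(20,0)=169252 f(20,2)=163115 f(20,4)=124830 f(20,6)=77330 f(20,8)=38740 f(20,10)=15503 f(20,12)=4845 f(20,14)=1140 f(20,16)=190 f(20,18)=20 f(20,20)=1
t=21: f(21,-3)=177650 f(21,-1)=298452 f(21,1)=332367 f(21,3)=287945 f(21,5)=202160 f(21,7)=116070 f(21,9)=54243 f(21,11)=20348 f(21,13)=5985 f(21,15)=1330 f(21,17)=210 f(21,19)=21 f(21,21)=1
t=22: f(22,-4)=177650 f(22,-2)=476102 f(22,0)=630819 f(22,2)=620312 f(22,4)=490105 f(22,6)=318230 f(22,8)=170313 f(22,10)=74591 f(22,12)=26333 f(22,14)=7315 f(22,16)=1540 f(22,18)=231 f(22,20)=22 f(22,22)=1
t=23: f(23,-3)=653752 f(23,-1)=1106921 f(23,1)=1251131 f(23,3)=1110417 f(23,5)=808335 f(23,7)=488543 f(23,9)=244904 f(23,11)=100924 f(23,13)=33648 f(23,15)=8855 f(23,17)=1771 f(23,19)=253 f(23,21)=23 f(23,23)=1
t=24: f(24,-4)=653752 f(24,-2)=1760673 f(24,0)=2358052 f(24,2)=2361548 f(24,4)=1918752 f(24,6)=1296878 f(24,8)=733447 f(24,10)=345828 f(24,12)=134572 f(24,14)=42503 f(24,16)=10626 f(24,18)=2024 f(24,20)=276 f(24,22)=24 f(24,24)=1
t=25: f(25,-3)=2414425 f(25,-1)=4118725 f(25,1)=4719600 f(25,3)=4280300 f(25,5)=3215630 f(25,7)=2030325 f(25,9)=1079275 f(25,11)=480400 f(25,13)=177075 f(25,15)=53129 f(25,17)=12650 f(25,19)=2300 f(25,21)=300 f(25,23)=25 f(25,25)=1
t=26: f(26,-4)=2414425 f(26,-2)=6533150 f(26,0)=8838325 f(26,2)=8999900 f(26,4)=7495930 f(26,6)=5245955 f(26,8)=3109600 f(26,10)=1559675 f(26,12)=657475 f(26,14)=230204 f(26,16)=65779 f(26,18)=14950 f(26,20)=2600 f(26,22)=325 f(26,24)=26 f(26,26)=1
Σ_s f(26,s) = 45168320
P = 45168320/67108864 = 705755/1048576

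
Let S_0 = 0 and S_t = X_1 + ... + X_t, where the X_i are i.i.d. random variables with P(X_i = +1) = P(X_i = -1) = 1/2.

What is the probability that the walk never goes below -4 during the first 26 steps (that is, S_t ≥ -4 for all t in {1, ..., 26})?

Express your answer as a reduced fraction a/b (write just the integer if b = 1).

Answer: 705755/1048576

Derivation:
Let f(t,s) = #length-t paths at position s with S_1..S_t all ≥ -4.
f(t,s) = f(t-1,s-1) + f(t-1,s+1) for s ≥ -4; f(t,s) = 0 for s < -4.
t=0: f(0,0)=1
t=1: f(1,-1)=1 f(1,1)=1
t=2: f(2,-2)=1 f(2,0)=2 f(2,2)=1
t=3: f(3,-3)=1 f(3,-1)=3 f(3,1)=3 f(3,3)=1
t=4: f(4,-4)=1 f(4,-2)=4 f(4,0)=6 f(4,2)=4 f(4,4)=1
t=5: f(5,-3)=5 f(5,-1)=10 f(5,1)=10 f(5,3)=5 f(5,5)=1
t=6: f(6,-4)=5 f(6,-2)=15 f(6,0)=20 f(6,2)=15 f(6,4)=6 f(6,6)=1
t=7: f(7,-3)=20 f(7,-1)=35 f(7,1)=35 f(7,3)=21 f(7,5)=7 f(7,7)=1
t=8: f(8,-4)=20 f(8,-2)=55 f(8,0)=70 f(8,2)=56 f(8,4)=28 f(8,6)=8 f(8,8)=1
t=9: f(9,-3)=75 f(9,-1)=125 f(9,1)=126 f(9,3)=84 f(9,5)=36 f(9,7)=9 f(9,9)=1
t=10: f(10,-4)=75 f(10,-2)=200 f(10,0)=251 f(10,2)=210 f(10,4)=120 f(10,6)=45 f(10,8)=10 f(10,10)=1
t=11: f(11,-3)=275 f(11,-1)=451 f(11,1)=461 f(11,3)=330 f(11,5)=165 f(11,7)=55 f(11,9)=11 f(11,11)=1
t=12: f(12,-4)=275 f(12,-2)=726 f(12,0)=912 f(12,2)=791 f(12,4)=495 f(12,6)=220 f(12,8)=66 f(12,10)=12 f(12,12)=1
t=13: f(13,-3)=1001 f(13,-1)=1638 f(13,1)=1703 f(13,3)=1286 f(13,5)=715 f(13,7)=286 f(13,9)=78 f(13,11)=13 f(13,13)=1
t=14: f(14,-4)=1001 f(14,-2)=2639 f(14,0)=3341 f(14,2)=2989 f(14,4)=2001 f(14,6)=1001 f(14,8)=364 f(14,10)=91 f(14,12)=14 f(14,14)=1
t=15: f(15,-3)=3640 f(15,-1)=5980 f(15,1)=6330 f(15,3)=4990 f(15,5)=3002 f(15,7)=1365 f(15,9)=455 f(15,11)=105 f(15,13)=15 f(15,15)=1
t=16: f(16,-4)=3640 f(16,-2)=9620 f(16,0)=12310 f(16,2)=11320 f(16,4)=7992 f(16,6)=4367 f(16,8)=1820 f(16,10)=560 f(16,12)=120 f(16,14)=16 f(16,16)=1
t=17: f(17,-3)=13260 f(17,-1)=21930 f(17,1)=23630 f(17,3)=19312 f(17,5)=12359 f(17,7)=6187 f(17,9)=2380 f(17,11)=680 f(17,13)=136 f(17,15)=17 f(17,17)=1
t=18: f(18,-4)=13260 f(18,-2)=35190 f(18,0)=45560 f(18,2)=42942 f(18,4)=31671 f(18,6)=18546 f(18,8)=8567 f(18,10)=3060 f(18,12)=816 f(18,14)=153 f(18,16)=18 f(18,18)=1
t=19: f(19,-3)=48450 f(19,-1)=80750 f(19,1)=88502 f(19,3)=74613 f(19,5)=50217 f(19,7)=27113 f(19,9)=11627 f(19,11)=3876 f(19,13)=969 f(19,15)=171 f(19,17)=19 f(19,19)=1
t=20: f(20,-4)=48450 f(20,-2)=129200 f(20,0)=169252 f(20,2)=163115 f(20,4)=124830 f(20,6)=77330 f(20,8)=38740 f(20,10)=15503 f(20,12)=4845 f(20,14)=1140 f(20,16)=190 f(20,18)=20 f(20,20)=1
t=21: f(21,-3)=177650 f(21,-1)=298452 f(21,1)=332367 f(21,3)=287945 f(21,5)=202160 f(21,7)=116070 f(21,9)=54243 f(21,11)=20348 f(21,13)=5985 f(21,15)=1330 f(21,17)=210 f(21,19)=21 f(21,21)=1
t=22: f(22,-4)=177650 f(22,-2)=476102 f(22,0)=630819 f(22,2)=620312 f(22,4)=490105 f(22,6)=318230 f(22,8)=170313 f(22,10)=74591 f(22,12)=26333 f(22,14)=7315 f(22,16)=1540 f(22,18)=231 f(22,20)=22 f(22,22)=1
t=23: f(23,-3)=653752 f(23,-1)=1106921 f(23,1)=1251131 f(23,3)=1110417 f(23,5)=808335 f(23,7)=488543 f(23,9)=244904 f(23,11)=100924 f(23,13)=33648 f(23,15)=8855 f(23,17)=1771 f(23,19)=253 f(23,21)=23 f(23,23)=1
t=24: f(24,-4)=653752 f(24,-2)=1760673 f(24,0)=2358052 f(24,2)=2361548 f(24,4)=1918752 f(24,6)=1296878 f(24,8)=733447 f(24,10)=345828 f(24,12)=134572 f(24,14)=42503 f(24,16)=10626 f(24,18)=2024 f(24,20)=276 f(24,22)=24 f(24,24)=1
t=25: f(25,-3)=2414425 f(25,-1)=4118725 f(25,1)=4719600 f(25,3)=4280300 f(25,5)=3215630 f(25,7)=2030325 f(25,9)=1079275 f(25,11)=480400 f(25,13)=177075 f(25,15)=53129 f(25,17)=12650 f(25,19)=2300 f(25,21)=300 f(25,23)=25 f(25,25)=1
t=26: f(26,-4)=2414425 f(26,-2)=6533150 f(26,0)=8838325 f(26,2)=8999900 f(26,4)=7495930 f(26,6)=5245955 f(26,8)=3109600 f(26,10)=1559675 f(26,12)=657475 f(26,14)=230204 f(26,16)=65779 f(26,18)=14950 f(26,20)=2600 f(26,22)=325 f(26,24)=26 f(26,26)=1
Σ_s f(26,s) = 45168320
P = 45168320/67108864 = 705755/1048576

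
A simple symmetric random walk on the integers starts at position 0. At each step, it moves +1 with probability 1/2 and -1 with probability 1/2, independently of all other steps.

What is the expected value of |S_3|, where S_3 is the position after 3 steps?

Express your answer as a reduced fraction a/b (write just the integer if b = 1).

Answer: 3/2

Derivation:
S_3 takes values m ≡ 1 (mod 2) with |m| ≤ 3; P(S_3=m) = C(3,(3+m)/2)/2^3.
Total paths: 2^3 = 8
Distribution: P(S=-3)=1/8, P(S=-1)=3/8, P(S=1)=3/8, P(S=3)=1/8
E[|S_3|] = Σ_m |m|·P(S_3=m) = 12/8 = 3/2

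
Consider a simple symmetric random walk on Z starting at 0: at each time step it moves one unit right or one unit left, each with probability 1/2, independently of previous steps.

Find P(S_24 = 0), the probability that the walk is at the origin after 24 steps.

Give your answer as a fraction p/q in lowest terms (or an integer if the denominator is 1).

To return to 0 after 24 steps: need exactly 12 steps of +1 and 12 of -1.
Favorable paths: C(24,12) = 2704156
Total paths: 2^24 = 16777216
P = 2704156/16777216 = 676039/4194304

Answer: 676039/4194304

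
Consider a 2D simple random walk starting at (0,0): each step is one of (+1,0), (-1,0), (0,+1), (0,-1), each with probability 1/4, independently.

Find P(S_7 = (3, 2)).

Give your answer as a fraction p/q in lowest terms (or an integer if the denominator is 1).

Let h be the number of horizontal steps (so 7-h are vertical). To end at (3,2) need (h+3)/2 right-steps and ((7-h)+2)/2 up-steps.
Sum over h with 3 ≤ h ≤ 5, h ≡ 1 (mod 2), 7-h ≡ 0 (mod 2):
h=3: C(7,3)·C(3,3)·C(4,3) = 35·1·4 = 140
h=5: C(7,5)·C(5,4)·C(2,2) = 21·5·1 = 105
Total favorable: 245
Total paths: 4^7 = 16384
P = 245/16384 = 245/16384

Answer: 245/16384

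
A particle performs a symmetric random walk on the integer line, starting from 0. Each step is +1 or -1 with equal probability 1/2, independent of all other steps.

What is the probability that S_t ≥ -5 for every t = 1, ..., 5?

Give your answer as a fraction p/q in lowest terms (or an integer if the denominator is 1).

Let f(t,s) = #length-t paths at position s with S_1..S_t all ≥ -5.
f(t,s) = f(t-1,s-1) + f(t-1,s+1) for s ≥ -5; f(t,s) = 0 for s < -5.
t=0: f(0,0)=1
t=1: f(1,-1)=1 f(1,1)=1
t=2: f(2,-2)=1 f(2,0)=2 f(2,2)=1
t=3: f(3,-3)=1 f(3,-1)=3 f(3,1)=3 f(3,3)=1
t=4: f(4,-4)=1 f(4,-2)=4 f(4,0)=6 f(4,2)=4 f(4,4)=1
t=5: f(5,-5)=1 f(5,-3)=5 f(5,-1)=10 f(5,1)=10 f(5,3)=5 f(5,5)=1
Σ_s f(5,s) = 32
P = 32/32 = 1

Answer: 1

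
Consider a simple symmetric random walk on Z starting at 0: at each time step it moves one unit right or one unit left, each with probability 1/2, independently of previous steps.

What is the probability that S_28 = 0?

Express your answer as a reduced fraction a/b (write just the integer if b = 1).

To return to 0 after 28 steps: need exactly 14 steps of +1 and 14 of -1.
Favorable paths: C(28,14) = 40116600
Total paths: 2^28 = 268435456
P = 40116600/268435456 = 5014575/33554432

Answer: 5014575/33554432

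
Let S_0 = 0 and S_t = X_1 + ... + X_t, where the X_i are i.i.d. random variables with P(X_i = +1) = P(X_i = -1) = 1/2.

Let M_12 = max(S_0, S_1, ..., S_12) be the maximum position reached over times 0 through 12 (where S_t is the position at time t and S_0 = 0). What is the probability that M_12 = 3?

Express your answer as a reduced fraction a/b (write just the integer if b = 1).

Let M_12 = max(S_0,...,S_12). Use the reflection principle: for j ≥ 1, #{paths with M_12 ≥ j} = #{S_12 ≥ j} + #{S_12 ≥ j+1}.
By reflection, #{M_12 ≥ 3} = #{S_12 ≥ 3} + #{S_12 ≥ 4} = 794 + 794 = 1588.
#{M_12 ≥ 4} = #{S_12 ≥ 4} + #{S_12 ≥ 5} = 794 + 299 = 1093.
#{M_12 = 3} = 1588 - 1093 = 495.
P(M_12 = 3) = 495/4096 = 495/4096

Answer: 495/4096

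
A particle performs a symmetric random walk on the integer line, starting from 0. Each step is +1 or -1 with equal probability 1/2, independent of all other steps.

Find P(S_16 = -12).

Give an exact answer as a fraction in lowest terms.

Answer: 15/8192

Derivation:
To reach position -12 after 16 steps: need 2 steps of +1 and 14 of -1.
Favorable paths: C(16,2) = 120
Total paths: 2^16 = 65536
P = 120/65536 = 15/8192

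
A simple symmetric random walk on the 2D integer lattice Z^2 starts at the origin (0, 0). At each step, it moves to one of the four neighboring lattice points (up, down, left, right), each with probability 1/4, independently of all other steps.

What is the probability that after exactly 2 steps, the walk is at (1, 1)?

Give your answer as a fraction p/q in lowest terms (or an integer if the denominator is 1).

Let h be the number of horizontal steps (so 2-h are vertical). To end at (1,1) need (h+1)/2 right-steps and ((2-h)+1)/2 up-steps.
Sum over h with 1 ≤ h ≤ 1, h ≡ 1 (mod 2), 2-h ≡ 1 (mod 2):
h=1: C(2,1)·C(1,1)·C(1,1) = 2·1·1 = 2
Total favorable: 2
Total paths: 4^2 = 16
P = 2/16 = 1/8

Answer: 1/8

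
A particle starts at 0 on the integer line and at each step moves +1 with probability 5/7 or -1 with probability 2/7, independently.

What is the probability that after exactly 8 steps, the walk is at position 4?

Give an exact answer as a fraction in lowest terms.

To reach position 4 after 8 steps: need 6 steps of +1 and 2 steps of -1.
Number of such sequences: C(8,6) = 28
Each has probability (5/7)^6 · (2/7)^2 = 62500/5764801
P = 28 · 62500/5764801 = 250000/823543

Answer: 250000/823543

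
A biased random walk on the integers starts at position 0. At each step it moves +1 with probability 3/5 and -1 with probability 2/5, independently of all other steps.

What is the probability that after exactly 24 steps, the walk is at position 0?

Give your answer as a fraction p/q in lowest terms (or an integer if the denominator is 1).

To be at 0 after 24 steps: need exactly 12 steps of +1 and 12 of -1.
Number of such sequences: C(24,12) = 2704156
Each has probability (3/5)^12 · (2/5)^12 = 2176782336/59604644775390625
P = 2704156 · 2176782336/59604644775390625 = 5886359014588416/59604644775390625

Answer: 5886359014588416/59604644775390625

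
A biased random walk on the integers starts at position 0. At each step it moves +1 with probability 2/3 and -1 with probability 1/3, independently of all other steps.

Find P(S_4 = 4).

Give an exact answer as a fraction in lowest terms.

Answer: 16/81

Derivation:
To reach position 4 after 4 steps: need 4 steps of +1 and 0 steps of -1.
Number of such sequences: C(4,4) = 1
Each has probability (2/3)^4 · (1/3)^0 = 16/81
P = 1 · 16/81 = 16/81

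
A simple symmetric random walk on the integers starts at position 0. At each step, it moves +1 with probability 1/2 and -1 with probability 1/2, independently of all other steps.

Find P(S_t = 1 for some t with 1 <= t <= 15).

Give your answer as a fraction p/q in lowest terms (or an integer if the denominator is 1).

Answer: 26333/32768

Derivation:
Count via complement. Let g(t,s) = #length-t paths at position s with S_1..S_t all ≠ 1.
g(t,s) = g(t-1,s-1) + g(t-1,s+1) for s ≠ 1; g(t,1) = 0.
t=0: g(0,0)=1
t=1: g(1,-1)=1
t=2: g(2,-2)=1 g(2,0)=1
t=3: g(3,-3)=1 g(3,-1)=2
t=4: g(4,-4)=1 g(4,-2)=3 g(4,0)=2
t=5: g(5,-5)=1 g(5,-3)=4 g(5,-1)=5
t=6: g(6,-6)=1 g(6,-4)=5 g(6,-2)=9 g(6,0)=5
t=7: g(7,-7)=1 g(7,-5)=6 g(7,-3)=14 g(7,-1)=14
t=8: g(8,-8)=1 g(8,-6)=7 g(8,-4)=20 g(8,-2)=28 g(8,0)=14
t=9: g(9,-9)=1 g(9,-7)=8 g(9,-5)=27 g(9,-3)=48 g(9,-1)=42
t=10: g(10,-10)=1 g(10,-8)=9 g(10,-6)=35 g(10,-4)=75 g(10,-2)=90 g(10,0)=42
t=11: g(11,-11)=1 g(11,-9)=10 g(11,-7)=44 g(11,-5)=110 g(11,-3)=165 g(11,-1)=132
t=12: g(12,-12)=1 g(12,-10)=11 g(12,-8)=54 g(12,-6)=154 g(12,-4)=275 g(12,-2)=297 g(12,0)=132
t=13: g(13,-13)=1 g(13,-11)=12 g(13,-9)=65 g(13,-7)=208 g(13,-5)=429 g(13,-3)=572 g(13,-1)=429
t=14: g(14,-14)=1 g(14,-12)=13 g(14,-10)=77 g(14,-8)=273 g(14,-6)=637 g(14,-4)=1001 g(14,-2)=1001 g(14,0)=429
t=15: g(15,-15)=1 g(15,-13)=14 g(15,-11)=90 g(15,-9)=350 g(15,-7)=910 g(15,-5)=1638 g(15,-3)=2002 g(15,-1)=1430
Paths never hitting 1: Σ_s g(15,s) = 6435
Paths hitting 1: 2^15 - 6435 = 26333
P = 26333/32768 = 26333/32768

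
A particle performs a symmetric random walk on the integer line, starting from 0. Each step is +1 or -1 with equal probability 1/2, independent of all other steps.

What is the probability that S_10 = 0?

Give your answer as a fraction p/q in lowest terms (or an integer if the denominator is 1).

To return to 0 after 10 steps: need exactly 5 steps of +1 and 5 of -1.
Favorable paths: C(10,5) = 252
Total paths: 2^10 = 1024
P = 252/1024 = 63/256

Answer: 63/256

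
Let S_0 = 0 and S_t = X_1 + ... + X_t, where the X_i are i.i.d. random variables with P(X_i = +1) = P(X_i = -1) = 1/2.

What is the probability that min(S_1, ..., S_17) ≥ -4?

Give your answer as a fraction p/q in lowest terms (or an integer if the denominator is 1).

Let f(t,s) = #length-t paths at position s with S_1..S_t all ≥ -4.
f(t,s) = f(t-1,s-1) + f(t-1,s+1) for s ≥ -4; f(t,s) = 0 for s < -4.
t=0: f(0,0)=1
t=1: f(1,-1)=1 f(1,1)=1
t=2: f(2,-2)=1 f(2,0)=2 f(2,2)=1
t=3: f(3,-3)=1 f(3,-1)=3 f(3,1)=3 f(3,3)=1
t=4: f(4,-4)=1 f(4,-2)=4 f(4,0)=6 f(4,2)=4 f(4,4)=1
t=5: f(5,-3)=5 f(5,-1)=10 f(5,1)=10 f(5,3)=5 f(5,5)=1
t=6: f(6,-4)=5 f(6,-2)=15 f(6,0)=20 f(6,2)=15 f(6,4)=6 f(6,6)=1
t=7: f(7,-3)=20 f(7,-1)=35 f(7,1)=35 f(7,3)=21 f(7,5)=7 f(7,7)=1
t=8: f(8,-4)=20 f(8,-2)=55 f(8,0)=70 f(8,2)=56 f(8,4)=28 f(8,6)=8 f(8,8)=1
t=9: f(9,-3)=75 f(9,-1)=125 f(9,1)=126 f(9,3)=84 f(9,5)=36 f(9,7)=9 f(9,9)=1
t=10: f(10,-4)=75 f(10,-2)=200 f(10,0)=251 f(10,2)=210 f(10,4)=120 f(10,6)=45 f(10,8)=10 f(10,10)=1
t=11: f(11,-3)=275 f(11,-1)=451 f(11,1)=461 f(11,3)=330 f(11,5)=165 f(11,7)=55 f(11,9)=11 f(11,11)=1
t=12: f(12,-4)=275 f(12,-2)=726 f(12,0)=912 f(12,2)=791 f(12,4)=495 f(12,6)=220 f(12,8)=66 f(12,10)=12 f(12,12)=1
t=13: f(13,-3)=1001 f(13,-1)=1638 f(13,1)=1703 f(13,3)=1286 f(13,5)=715 f(13,7)=286 f(13,9)=78 f(13,11)=13 f(13,13)=1
t=14: f(14,-4)=1001 f(14,-2)=2639 f(14,0)=3341 f(14,2)=2989 f(14,4)=2001 f(14,6)=1001 f(14,8)=364 f(14,10)=91 f(14,12)=14 f(14,14)=1
t=15: f(15,-3)=3640 f(15,-1)=5980 f(15,1)=6330 f(15,3)=4990 f(15,5)=3002 f(15,7)=1365 f(15,9)=455 f(15,11)=105 f(15,13)=15 f(15,15)=1
t=16: f(16,-4)=3640 f(16,-2)=9620 f(16,0)=12310 f(16,2)=11320 f(16,4)=7992 f(16,6)=4367 f(16,8)=1820 f(16,10)=560 f(16,12)=120 f(16,14)=16 f(16,16)=1
t=17: f(17,-3)=13260 f(17,-1)=21930 f(17,1)=23630 f(17,3)=19312 f(17,5)=12359 f(17,7)=6187 f(17,9)=2380 f(17,11)=680 f(17,13)=136 f(17,15)=17 f(17,17)=1
Σ_s f(17,s) = 99892
P = 99892/131072 = 24973/32768

Answer: 24973/32768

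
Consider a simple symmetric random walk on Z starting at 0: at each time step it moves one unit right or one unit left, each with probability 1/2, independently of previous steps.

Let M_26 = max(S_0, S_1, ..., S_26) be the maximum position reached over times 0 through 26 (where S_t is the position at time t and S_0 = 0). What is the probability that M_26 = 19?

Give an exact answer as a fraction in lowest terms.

Let M_26 = max(S_0,...,S_26). Use the reflection principle: for j ≥ 1, #{paths with M_26 ≥ j} = #{S_26 ≥ j} + #{S_26 ≥ j+1}.
By reflection, #{M_26 ≥ 19} = #{S_26 ≥ 19} + #{S_26 ≥ 20} = 2952 + 2952 = 5904.
#{M_26 ≥ 20} = #{S_26 ≥ 20} + #{S_26 ≥ 21} = 2952 + 352 = 3304.
#{M_26 = 19} = 5904 - 3304 = 2600.
P(M_26 = 19) = 2600/67108864 = 325/8388608

Answer: 325/8388608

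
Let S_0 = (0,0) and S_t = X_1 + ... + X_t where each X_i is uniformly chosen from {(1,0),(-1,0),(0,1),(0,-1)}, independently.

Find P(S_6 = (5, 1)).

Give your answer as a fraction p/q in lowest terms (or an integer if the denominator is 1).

Answer: 3/2048

Derivation:
Let h be the number of horizontal steps (so 6-h are vertical). To end at (5,1) need (h+5)/2 right-steps and ((6-h)+1)/2 up-steps.
Sum over h with 5 ≤ h ≤ 5, h ≡ 1 (mod 2), 6-h ≡ 1 (mod 2):
h=5: C(6,5)·C(5,5)·C(1,1) = 6·1·1 = 6
Total favorable: 6
Total paths: 4^6 = 4096
P = 6/4096 = 3/2048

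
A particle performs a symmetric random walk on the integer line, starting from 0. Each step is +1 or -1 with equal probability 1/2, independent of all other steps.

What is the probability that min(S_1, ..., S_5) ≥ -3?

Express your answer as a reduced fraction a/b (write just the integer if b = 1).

Let f(t,s) = #length-t paths at position s with S_1..S_t all ≥ -3.
f(t,s) = f(t-1,s-1) + f(t-1,s+1) for s ≥ -3; f(t,s) = 0 for s < -3.
t=0: f(0,0)=1
t=1: f(1,-1)=1 f(1,1)=1
t=2: f(2,-2)=1 f(2,0)=2 f(2,2)=1
t=3: f(3,-3)=1 f(3,-1)=3 f(3,1)=3 f(3,3)=1
t=4: f(4,-2)=4 f(4,0)=6 f(4,2)=4 f(4,4)=1
t=5: f(5,-3)=4 f(5,-1)=10 f(5,1)=10 f(5,3)=5 f(5,5)=1
Σ_s f(5,s) = 30
P = 30/32 = 15/16

Answer: 15/16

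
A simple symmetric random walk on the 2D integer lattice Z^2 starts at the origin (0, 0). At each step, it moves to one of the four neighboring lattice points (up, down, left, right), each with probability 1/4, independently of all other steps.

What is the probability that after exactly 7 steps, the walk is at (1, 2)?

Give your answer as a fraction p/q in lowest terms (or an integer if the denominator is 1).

Let h be the number of horizontal steps (so 7-h are vertical). To end at (1,2) need (h+1)/2 right-steps and ((7-h)+2)/2 up-steps.
Sum over h with 1 ≤ h ≤ 5, h ≡ 1 (mod 2), 7-h ≡ 0 (mod 2):
h=1: C(7,1)·C(1,1)·C(6,4) = 7·1·15 = 105
h=3: C(7,3)·C(3,2)·C(4,3) = 35·3·4 = 420
h=5: C(7,5)·C(5,3)·C(2,2) = 21·10·1 = 210
Total favorable: 735
Total paths: 4^7 = 16384
P = 735/16384 = 735/16384

Answer: 735/16384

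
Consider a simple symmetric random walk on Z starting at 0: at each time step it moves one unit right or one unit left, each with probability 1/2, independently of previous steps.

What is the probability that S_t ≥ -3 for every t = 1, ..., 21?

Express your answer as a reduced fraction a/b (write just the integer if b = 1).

Answer: 323323/524288

Derivation:
Let f(t,s) = #length-t paths at position s with S_1..S_t all ≥ -3.
f(t,s) = f(t-1,s-1) + f(t-1,s+1) for s ≥ -3; f(t,s) = 0 for s < -3.
t=0: f(0,0)=1
t=1: f(1,-1)=1 f(1,1)=1
t=2: f(2,-2)=1 f(2,0)=2 f(2,2)=1
t=3: f(3,-3)=1 f(3,-1)=3 f(3,1)=3 f(3,3)=1
t=4: f(4,-2)=4 f(4,0)=6 f(4,2)=4 f(4,4)=1
t=5: f(5,-3)=4 f(5,-1)=10 f(5,1)=10 f(5,3)=5 f(5,5)=1
t=6: f(6,-2)=14 f(6,0)=20 f(6,2)=15 f(6,4)=6 f(6,6)=1
t=7: f(7,-3)=14 f(7,-1)=34 f(7,1)=35 f(7,3)=21 f(7,5)=7 f(7,7)=1
t=8: f(8,-2)=48 f(8,0)=69 f(8,2)=56 f(8,4)=28 f(8,6)=8 f(8,8)=1
t=9: f(9,-3)=48 f(9,-1)=117 f(9,1)=125 f(9,3)=84 f(9,5)=36 f(9,7)=9 f(9,9)=1
t=10: f(10,-2)=165 f(10,0)=242 f(10,2)=209 f(10,4)=120 f(10,6)=45 f(10,8)=10 f(10,10)=1
t=11: f(11,-3)=165 f(11,-1)=407 f(11,1)=451 f(11,3)=329 f(11,5)=165 f(11,7)=55 f(11,9)=11 f(11,11)=1
t=12: f(12,-2)=572 f(12,0)=858 f(12,2)=780 f(12,4)=494 f(12,6)=220 f(12,8)=66 f(12,10)=12 f(12,12)=1
t=13: f(13,-3)=572 f(13,-1)=1430 f(13,1)=1638 f(13,3)=1274 f(13,5)=714 f(13,7)=286 f(13,9)=78 f(13,11)=13 f(13,13)=1
t=14: f(14,-2)=2002 f(14,0)=3068 f(14,2)=2912 f(14,4)=1988 f(14,6)=1000 f(14,8)=364 f(14,10)=91 f(14,12)=14 f(14,14)=1
t=15: f(15,-3)=2002 f(15,-1)=5070 f(15,1)=5980 f(15,3)=4900 f(15,5)=2988 f(15,7)=1364 f(15,9)=455 f(15,11)=105 f(15,13)=15 f(15,15)=1
t=16: f(16,-2)=7072 f(16,0)=11050 f(16,2)=10880 f(16,4)=7888 f(16,6)=4352 f(16,8)=1819 f(16,10)=560 f(16,12)=120 f(16,14)=16 f(16,16)=1
t=17: f(17,-3)=7072 f(17,-1)=18122 f(17,1)=21930 f(17,3)=18768 f(17,5)=12240 f(17,7)=6171 f(17,9)=2379 f(17,11)=680 f(17,13)=136 f(17,15)=17 f(17,17)=1
t=18: f(18,-2)=25194 f(18,0)=40052 f(18,2)=40698 f(18,4)=31008 f(18,6)=18411 f(18,8)=8550 f(18,10)=3059 f(18,12)=816 f(18,14)=153 f(18,16)=18 f(18,18)=1
t=19: f(19,-3)=25194 f(19,-1)=65246 f(19,1)=80750 f(19,3)=71706 f(19,5)=49419 f(19,7)=26961 f(19,9)=11609 f(19,11)=3875 f(19,13)=969 f(19,15)=171 f(19,17)=19 f(19,19)=1
t=20: f(20,-2)=90440 f(20,0)=145996 f(20,2)=152456 f(20,4)=121125 f(20,6)=76380 f(20,8)=38570 f(20,10)=15484 f(20,12)=4844 f(20,14)=1140 f(20,16)=190 f(20,18)=20 f(20,20)=1
t=21: f(21,-3)=90440 f(21,-1)=236436 f(21,1)=298452 f(21,3)=273581 f(21,5)=197505 f(21,7)=114950 f(21,9)=54054 f(21,11)=20328 f(21,13)=5984 f(21,15)=1330 f(21,17)=210 f(21,19)=21 f(21,21)=1
Σ_s f(21,s) = 1293292
P = 1293292/2097152 = 323323/524288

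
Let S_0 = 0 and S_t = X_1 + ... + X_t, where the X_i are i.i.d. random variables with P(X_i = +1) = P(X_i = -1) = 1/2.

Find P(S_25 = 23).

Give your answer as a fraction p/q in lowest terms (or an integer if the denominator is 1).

Answer: 25/33554432

Derivation:
To reach position 23 after 25 steps: need 24 steps of +1 and 1 of -1.
Favorable paths: C(25,24) = 25
Total paths: 2^25 = 33554432
P = 25/33554432 = 25/33554432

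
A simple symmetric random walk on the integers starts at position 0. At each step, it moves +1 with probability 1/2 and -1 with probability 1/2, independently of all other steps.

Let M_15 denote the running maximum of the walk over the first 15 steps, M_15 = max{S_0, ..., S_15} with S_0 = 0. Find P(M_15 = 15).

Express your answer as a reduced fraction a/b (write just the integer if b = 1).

Let M_15 = max(S_0,...,S_15). Use the reflection principle: for j ≥ 1, #{paths with M_15 ≥ j} = #{S_15 ≥ j} + #{S_15 ≥ j+1}.
By reflection, #{M_15 ≥ 15} = #{S_15 ≥ 15} + #{S_15 ≥ 16} = 1 + 0 = 1.
#{M_15 ≥ 16} = #{S_15 ≥ 16} + #{S_15 ≥ 17} = 0 + 0 = 0.
#{M_15 = 15} = 1 - 0 = 1.
P(M_15 = 15) = 1/32768 = 1/32768

Answer: 1/32768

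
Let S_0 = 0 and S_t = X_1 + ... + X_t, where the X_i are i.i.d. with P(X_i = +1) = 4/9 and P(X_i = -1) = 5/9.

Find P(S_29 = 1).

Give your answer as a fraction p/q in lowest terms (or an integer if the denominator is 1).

Answer: 56476565504000000000000000/523347633027360537213511521

Derivation:
To reach position 1 after 29 steps: need 15 steps of +1 and 14 steps of -1.
Number of such sequences: C(29,15) = 77558760
Each has probability (4/9)^15 · (5/9)^14 = 6553600000000000000/4710128697246244834921603689
P = 77558760 · 6553600000000000000/4710128697246244834921603689 = 56476565504000000000000000/523347633027360537213511521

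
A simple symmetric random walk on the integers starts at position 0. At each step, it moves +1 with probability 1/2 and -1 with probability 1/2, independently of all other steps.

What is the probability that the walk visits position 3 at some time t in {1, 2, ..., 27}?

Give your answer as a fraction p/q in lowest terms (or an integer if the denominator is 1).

Answer: 19179317/33554432

Derivation:
Count via complement. Let g(t,s) = #length-t paths at position s with S_1..S_t all ≠ 3.
g(t,s) = g(t-1,s-1) + g(t-1,s+1) for s ≠ 3; g(t,3) = 0.
t=0: g(0,0)=1
t=1: g(1,-1)=1 g(1,1)=1
t=2: g(2,-2)=1 g(2,0)=2 g(2,2)=1
t=3: g(3,-3)=1 g(3,-1)=3 g(3,1)=3
t=4: g(4,-4)=1 g(4,-2)=4 g(4,0)=6 g(4,2)=3
t=5: g(5,-5)=1 g(5,-3)=5 g(5,-1)=10 g(5,1)=9
t=6: g(6,-6)=1 g(6,-4)=6 g(6,-2)=15 g(6,0)=19 g(6,2)=9
t=7: g(7,-7)=1 g(7,-5)=7 g(7,-3)=21 g(7,-1)=34 g(7,1)=28
t=8: g(8,-8)=1 g(8,-6)=8 g(8,-4)=28 g(8,-2)=55 g(8,0)=62 g(8,2)=28
t=9: g(9,-9)=1 g(9,-7)=9 g(9,-5)=36 g(9,-3)=83 g(9,-1)=117 g(9,1)=90
t=10: g(10,-10)=1 g(10,-8)=10 g(10,-6)=45 g(10,-4)=119 g(10,-2)=200 g(10,0)=207 g(10,2)=90
t=11: g(11,-11)=1 g(11,-9)=11 g(11,-7)=55 g(11,-5)=164 g(11,-3)=319 g(11,-1)=407 g(11,1)=297
t=12: g(12,-12)=1 g(12,-10)=12 g(12,-8)=66 g(12,-6)=219 g(12,-4)=483 g(12,-2)=726 g(12,0)=704 g(12,2)=297
t=13: g(13,-13)=1 g(13,-11)=13 g(13,-9)=78 g(13,-7)=285 g(13,-5)=702 g(13,-3)=1209 g(13,-1)=1430 g(13,1)=1001
t=14: g(14,-14)=1 g(14,-12)=14 g(14,-10)=91 g(14,-8)=363 g(14,-6)=987 g(14,-4)=1911 g(14,-2)=2639 g(14,0)=2431 g(14,2)=1001
t=15: g(15,-15)=1 g(15,-13)=15 g(15,-11)=105 g(15,-9)=454 g(15,-7)=1350 g(15,-5)=2898 g(15,-3)=4550 g(15,-1)=5070 g(15,1)=3432
t=16: g(16,-16)=1 g(16,-14)=16 g(16,-12)=120 g(16,-10)=559 g(16,-8)=1804 g(16,-6)=4248 g(16,-4)=7448 g(16,-2)=9620 g(16,0)=8502 g(16,2)=3432
t=17: g(17,-17)=1 g(17,-15)=17 g(17,-13)=136 g(17,-11)=679 g(17,-9)=2363 g(17,-7)=6052 g(17,-5)=11696 g(17,-3)=17068 g(17,-1)=18122 g(17,1)=11934
t=18: g(18,-18)=1 g(18,-16)=18 g(18,-14)=153 g(18,-12)=815 g(18,-10)=3042 g(18,-8)=8415 g(18,-6)=17748 g(18,-4)=28764 g(18,-2)=35190 g(18,0)=30056 g(18,2)=11934
t=19: g(19,-19)=1 g(19,-17)=19 g(19,-15)=171 g(19,-13)=968 g(19,-11)=3857 g(19,-9)=11457 g(19,-7)=26163 g(19,-5)=46512 g(19,-3)=63954 g(19,-1)=65246 g(19,1)=41990
t=20: g(20,-20)=1 g(20,-18)=20 g(20,-16)=190 g(20,-14)=1139 g(20,-12)=4825 g(20,-10)=15314 g(20,-8)=37620 g(20,-6)=72675 g(20,-4)=110466 g(20,-2)=129200 g(20,0)=107236 g(20,2)=41990
t=21: g(21,-21)=1 g(21,-19)=21 g(21,-17)=210 g(21,-15)=1329 g(21,-13)=5964 g(21,-11)=20139 g(21,-9)=52934 g(21,-7)=110295 g(21,-5)=183141 g(21,-3)=239666 g(21,-1)=236436 g(21,1)=149226
t=22: g(22,-22)=1 g(22,-20)=22 g(22,-18)=231 g(22,-16)=1539 g(22,-14)=7293 g(22,-12)=26103 g(22,-10)=73073 g(22,-8)=163229 g(22,-6)=293436 g(22,-4)=422807 g(22,-2)=476102 g(22,0)=385662 g(22,2)=149226
t=23: g(23,-23)=1 g(23,-21)=23 g(23,-19)=253 g(23,-17)=1770 g(23,-15)=8832 g(23,-13)=33396 g(23,-11)=99176 g(23,-9)=236302 g(23,-7)=456665 g(23,-5)=716243 g(23,-3)=898909 g(23,-1)=861764 g(23,1)=534888
t=24: g(24,-24)=1 g(24,-22)=24 g(24,-20)=276 g(24,-18)=2023 g(24,-16)=10602 g(24,-14)=42228 g(24,-12)=132572 g(24,-10)=335478 g(24,-8)=692967 g(24,-6)=1172908 g(24,-4)=1615152 g(24,-2)=1760673 g(24,0)=1396652 g(24,2)=534888
t=25: g(25,-25)=1 g(25,-23)=25 g(25,-21)=300 g(25,-19)=2299 g(25,-17)=12625 g(25,-15)=52830 g(25,-13)=174800 g(25,-11)=468050 g(25,-9)=1028445 g(25,-7)=1865875 g(25,-5)=2788060 g(25,-3)=3375825 g(25,-1)=3157325 g(25,1)=1931540
t=26: g(26,-26)=1 g(26,-24)=26 g(26,-22)=325 g(26,-20)=2599 g(26,-18)=14924 g(26,-16)=65455 g(26,-14)=227630 g(26,-12)=642850 g(26,-10)=1496495 g(26,-8)=2894320 g(26,-6)=4653935 g(26,-4)=6163885 g(26,-2)=6533150 g(26,0)=5088865 g(26,2)=1931540
t=27: g(27,-27)=1 g(27,-25)=27 g(27,-23)=351 g(27,-21)=2924 g(27,-19)=17523 g(27,-17)=80379 g(27,-15)=293085 g(27,-13)=870480 g(27,-11)=2139345 g(27,-9)=4390815 g(27,-7)=7548255 g(27,-5)=10817820 g(27,-3)=12697035 g(27,-1)=11622015 g(27,1)=7020405
Paths never hitting 3: Σ_s g(27,s) = 57500460
Paths hitting 3: 2^27 - 57500460 = 76717268
P = 76717268/134217728 = 19179317/33554432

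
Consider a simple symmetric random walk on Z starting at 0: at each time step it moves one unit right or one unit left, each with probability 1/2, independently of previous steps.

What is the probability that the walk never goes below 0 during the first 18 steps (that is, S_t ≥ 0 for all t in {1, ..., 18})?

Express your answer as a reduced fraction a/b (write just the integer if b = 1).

Let f(t,s) = #length-t paths at position s with S_1..S_t all ≥ 0.
f(t,s) = f(t-1,s-1) + f(t-1,s+1) for s ≥ 0; f(t,s) = 0 for s < 0.
t=0: f(0,0)=1
t=1: f(1,1)=1
t=2: f(2,0)=1 f(2,2)=1
t=3: f(3,1)=2 f(3,3)=1
t=4: f(4,0)=2 f(4,2)=3 f(4,4)=1
t=5: f(5,1)=5 f(5,3)=4 f(5,5)=1
t=6: f(6,0)=5 f(6,2)=9 f(6,4)=5 f(6,6)=1
t=7: f(7,1)=14 f(7,3)=14 f(7,5)=6 f(7,7)=1
t=8: f(8,0)=14 f(8,2)=28 f(8,4)=20 f(8,6)=7 f(8,8)=1
t=9: f(9,1)=42 f(9,3)=48 f(9,5)=27 f(9,7)=8 f(9,9)=1
t=10: f(10,0)=42 f(10,2)=90 f(10,4)=75 f(10,6)=35 f(10,8)=9 f(10,10)=1
t=11: f(11,1)=132 f(11,3)=165 f(11,5)=110 f(11,7)=44 f(11,9)=10 f(11,11)=1
t=12: f(12,0)=132 f(12,2)=297 f(12,4)=275 f(12,6)=154 f(12,8)=54 f(12,10)=11 f(12,12)=1
t=13: f(13,1)=429 f(13,3)=572 f(13,5)=429 f(13,7)=208 f(13,9)=65 f(13,11)=12 f(13,13)=1
t=14: f(14,0)=429 f(14,2)=1001 f(14,4)=1001 f(14,6)=637 f(14,8)=273 f(14,10)=77 f(14,12)=13 f(14,14)=1
t=15: f(15,1)=1430 f(15,3)=2002 f(15,5)=1638 f(15,7)=910 f(15,9)=350 f(15,11)=90 f(15,13)=14 f(15,15)=1
t=16: f(16,0)=1430 f(16,2)=3432 f(16,4)=3640 f(16,6)=2548 f(16,8)=1260 f(16,10)=440 f(16,12)=104 f(16,14)=15 f(16,16)=1
t=17: f(17,1)=4862 f(17,3)=7072 f(17,5)=6188 f(17,7)=3808 f(17,9)=1700 f(17,11)=544 f(17,13)=119 f(17,15)=16 f(17,17)=1
t=18: f(18,0)=4862 f(18,2)=11934 f(18,4)=13260 f(18,6)=9996 f(18,8)=5508 f(18,10)=2244 f(18,12)=663 f(18,14)=135 f(18,16)=17 f(18,18)=1
Σ_s f(18,s) = 48620
P = 48620/262144 = 12155/65536

Answer: 12155/65536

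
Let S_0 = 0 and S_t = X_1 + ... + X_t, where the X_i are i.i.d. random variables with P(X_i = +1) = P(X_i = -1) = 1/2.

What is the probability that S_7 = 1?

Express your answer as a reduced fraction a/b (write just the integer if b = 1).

Answer: 35/128

Derivation:
To reach position 1 after 7 steps: need 4 steps of +1 and 3 of -1.
Favorable paths: C(7,4) = 35
Total paths: 2^7 = 128
P = 35/128 = 35/128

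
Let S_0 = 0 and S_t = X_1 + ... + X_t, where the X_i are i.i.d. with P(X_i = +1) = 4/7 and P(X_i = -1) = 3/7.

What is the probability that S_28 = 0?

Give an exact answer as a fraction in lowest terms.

Answer: 51506443474920957542400/459986536544739960976801

Derivation:
To be at 0 after 28 steps: need exactly 14 steps of +1 and 14 of -1.
Number of such sequences: C(28,14) = 40116600
Each has probability (4/7)^14 · (3/7)^14 = 1283918464548864/459986536544739960976801
P = 40116600 · 1283918464548864/459986536544739960976801 = 51506443474920957542400/459986536544739960976801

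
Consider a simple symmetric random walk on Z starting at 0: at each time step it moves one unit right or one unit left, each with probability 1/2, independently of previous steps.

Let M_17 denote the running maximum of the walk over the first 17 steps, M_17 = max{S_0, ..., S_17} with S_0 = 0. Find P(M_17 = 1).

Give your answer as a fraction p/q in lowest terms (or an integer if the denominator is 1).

Let M_17 = max(S_0,...,S_17). Use the reflection principle: for j ≥ 1, #{paths with M_17 ≥ j} = #{S_17 ≥ j} + #{S_17 ≥ j+1}.
By reflection, #{M_17 ≥ 1} = #{S_17 ≥ 1} + #{S_17 ≥ 2} = 65536 + 41226 = 106762.
#{M_17 ≥ 2} = #{S_17 ≥ 2} + #{S_17 ≥ 3} = 41226 + 41226 = 82452.
#{M_17 = 1} = 106762 - 82452 = 24310.
P(M_17 = 1) = 24310/131072 = 12155/65536

Answer: 12155/65536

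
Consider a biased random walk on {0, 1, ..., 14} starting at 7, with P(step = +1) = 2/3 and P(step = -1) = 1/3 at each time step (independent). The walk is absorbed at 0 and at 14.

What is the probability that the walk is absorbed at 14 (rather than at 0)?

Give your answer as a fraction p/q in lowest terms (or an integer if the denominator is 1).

Biased walk: p = 2/3, q = 1/3, r = q/p = 1/2
Gambler's ruin: P(hit 14 before 0 | start at 7) = (1 - r^a)/(1 - r^N)
r^7 = 1/128; r^14 = 1/16384
P = (1 - 1/128) / (1 - 1/16384) = 127/128 / 16383/16384 = 128/129

Answer: 128/129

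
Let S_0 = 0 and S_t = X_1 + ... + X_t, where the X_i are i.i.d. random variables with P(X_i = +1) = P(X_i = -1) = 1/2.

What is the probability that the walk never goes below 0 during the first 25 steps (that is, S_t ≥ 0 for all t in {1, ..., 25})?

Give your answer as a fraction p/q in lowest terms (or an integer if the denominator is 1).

Let f(t,s) = #length-t paths at position s with S_1..S_t all ≥ 0.
f(t,s) = f(t-1,s-1) + f(t-1,s+1) for s ≥ 0; f(t,s) = 0 for s < 0.
t=0: f(0,0)=1
t=1: f(1,1)=1
t=2: f(2,0)=1 f(2,2)=1
t=3: f(3,1)=2 f(3,3)=1
t=4: f(4,0)=2 f(4,2)=3 f(4,4)=1
t=5: f(5,1)=5 f(5,3)=4 f(5,5)=1
t=6: f(6,0)=5 f(6,2)=9 f(6,4)=5 f(6,6)=1
t=7: f(7,1)=14 f(7,3)=14 f(7,5)=6 f(7,7)=1
t=8: f(8,0)=14 f(8,2)=28 f(8,4)=20 f(8,6)=7 f(8,8)=1
t=9: f(9,1)=42 f(9,3)=48 f(9,5)=27 f(9,7)=8 f(9,9)=1
t=10: f(10,0)=42 f(10,2)=90 f(10,4)=75 f(10,6)=35 f(10,8)=9 f(10,10)=1
t=11: f(11,1)=132 f(11,3)=165 f(11,5)=110 f(11,7)=44 f(11,9)=10 f(11,11)=1
t=12: f(12,0)=132 f(12,2)=297 f(12,4)=275 f(12,6)=154 f(12,8)=54 f(12,10)=11 f(12,12)=1
t=13: f(13,1)=429 f(13,3)=572 f(13,5)=429 f(13,7)=208 f(13,9)=65 f(13,11)=12 f(13,13)=1
t=14: f(14,0)=429 f(14,2)=1001 f(14,4)=1001 f(14,6)=637 f(14,8)=273 f(14,10)=77 f(14,12)=13 f(14,14)=1
t=15: f(15,1)=1430 f(15,3)=2002 f(15,5)=1638 f(15,7)=910 f(15,9)=350 f(15,11)=90 f(15,13)=14 f(15,15)=1
t=16: f(16,0)=1430 f(16,2)=3432 f(16,4)=3640 f(16,6)=2548 f(16,8)=1260 f(16,10)=440 f(16,12)=104 f(16,14)=15 f(16,16)=1
t=17: f(17,1)=4862 f(17,3)=7072 f(17,5)=6188 f(17,7)=3808 f(17,9)=1700 f(17,11)=544 f(17,13)=119 f(17,15)=16 f(17,17)=1
t=18: f(18,0)=4862 f(18,2)=11934 f(18,4)=13260 f(18,6)=9996 f(18,8)=5508 f(18,10)=2244 f(18,12)=663 f(18,14)=135 f(18,16)=17 f(18,18)=1
t=19: f(19,1)=16796 f(19,3)=25194 f(19,5)=23256 f(19,7)=15504 f(19,9)=7752 f(19,11)=2907 f(19,13)=798 f(19,15)=152 f(19,17)=18 f(19,19)=1
t=20: f(20,0)=16796 f(20,2)=41990 f(20,4)=48450 f(20,6)=38760 f(20,8)=23256 f(20,10)=10659 f(20,12)=3705 f(20,14)=950 f(20,16)=170 f(20,18)=19 f(20,20)=1
t=21: f(21,1)=58786 f(21,3)=90440 f(21,5)=87210 f(21,7)=62016 f(21,9)=33915 f(21,11)=14364 f(21,13)=4655 f(21,15)=1120 f(21,17)=189 f(21,19)=20 f(21,21)=1
t=22: f(22,0)=58786 f(22,2)=149226 f(22,4)=177650 f(22,6)=149226 f(22,8)=95931 f(22,10)=48279 f(22,12)=19019 f(22,14)=5775 f(22,16)=1309 f(22,18)=209 f(22,20)=21 f(22,22)=1
t=23: f(23,1)=208012 f(23,3)=326876 f(23,5)=326876 f(23,7)=245157 f(23,9)=144210 f(23,11)=67298 f(23,13)=24794 f(23,15)=7084 f(23,17)=1518 f(23,19)=230 f(23,21)=22 f(23,23)=1
t=24: f(24,0)=208012 f(24,2)=534888 f(24,4)=653752 f(24,6)=572033 f(24,8)=389367 f(24,10)=211508 f(24,12)=92092 f(24,14)=31878 f(24,16)=8602 f(24,18)=1748 f(24,20)=252 f(24,22)=23 f(24,24)=1
t=25: f(25,1)=742900 f(25,3)=1188640 f(25,5)=1225785 f(25,7)=961400 f(25,9)=600875 f(25,11)=303600 f(25,13)=123970 f(25,15)=40480 f(25,17)=10350 f(25,19)=2000 f(25,21)=275 f(25,23)=24 f(25,25)=1
Σ_s f(25,s) = 5200300
P = 5200300/33554432 = 1300075/8388608

Answer: 1300075/8388608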